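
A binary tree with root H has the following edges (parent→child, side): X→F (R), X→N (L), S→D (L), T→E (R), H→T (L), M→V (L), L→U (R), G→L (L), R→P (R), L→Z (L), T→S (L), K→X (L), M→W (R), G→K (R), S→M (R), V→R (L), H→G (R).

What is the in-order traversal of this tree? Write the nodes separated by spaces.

In-order visits the left subtree, then the node, then the right subtree.
At H: go left to T.
  At T: go left to S.
    At S: go left to D.
      D is a leaf — visit D.
    Visit S.
    At S: go right to M.
      At M: go left to V.
        At V: go left to R.
          At R: no left child.
          Visit R.
          At R: go right to P.
            P is a leaf — visit P.
        Visit V.
        At V: no right child.
      Visit M.
      At M: go right to W.
        W is a leaf — visit W.
  Visit T.
  At T: go right to E.
    E is a leaf — visit E.
Visit H.
At H: go right to G.
  At G: go left to L.
    At L: go left to Z.
      Z is a leaf — visit Z.
    Visit L.
    At L: go right to U.
      U is a leaf — visit U.
  Visit G.
  At G: go right to K.
    At K: go left to X.
      At X: go left to N.
        N is a leaf — visit N.
      Visit X.
      At X: go right to F.
        F is a leaf — visit F.
    Visit K.
    At K: no right child.

D S R P V M W T E H Z L U G N X F K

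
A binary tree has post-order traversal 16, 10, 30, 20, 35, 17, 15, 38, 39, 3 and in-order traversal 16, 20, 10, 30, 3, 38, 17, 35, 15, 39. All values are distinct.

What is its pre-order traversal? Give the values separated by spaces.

The last element of post-order is the root; it splits in-order into left and right subtrees.
Root 3: left subtree has 4 nodes {16, 20, 10, 30}, right has 5 {38, 17, 35, 15, 39}.
  Root 20: left subtree has 1 node {16}, right has 2 {10, 30}.
    Root 30: left subtree has 1 node {10}, right has 0 { }.
  Root 39: left subtree has 4 nodes {38, 17, 35, 15}, right has 0 { }.
    Root 38: left subtree has 0 nodes { }, right has 3 {17, 35, 15}.
      Root 15: left subtree has 2 nodes {17, 35}, right has 0 { }.
        Root 17: left subtree has 0 nodes { }, right has 1 {35}.

3 20 16 30 10 39 38 15 17 35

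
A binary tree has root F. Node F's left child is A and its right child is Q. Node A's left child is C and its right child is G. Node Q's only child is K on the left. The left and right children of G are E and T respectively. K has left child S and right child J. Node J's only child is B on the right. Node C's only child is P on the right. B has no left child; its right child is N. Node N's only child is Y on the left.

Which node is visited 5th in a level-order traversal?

Level-order visits nodes level by level from the root, left to right within each level.
Level 0: F
Level 1: A, Q
Level 2: C, G, K
Level 3: P, E, T, S, J
Level 4: B
Level 5: N
Level 6: Y
Full level-order sequence: F, A, Q, C, G, K, P, E, T, S, J, B, N, Y.

G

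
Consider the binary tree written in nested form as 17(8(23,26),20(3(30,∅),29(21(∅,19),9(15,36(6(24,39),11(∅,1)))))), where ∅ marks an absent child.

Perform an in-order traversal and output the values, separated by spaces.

In-order visits the left subtree, then the node, then the right subtree.
At 17: go left to 8.
  At 8: go left to 23.
    23 is a leaf — visit 23.
  Visit 8.
  At 8: go right to 26.
    26 is a leaf — visit 26.
Visit 17.
At 17: go right to 20.
  At 20: go left to 3.
    At 3: go left to 30.
      30 is a leaf — visit 30.
    Visit 3.
    At 3: no right child.
  Visit 20.
  At 20: go right to 29.
    At 29: go left to 21.
      At 21: no left child.
      Visit 21.
      At 21: go right to 19.
        19 is a leaf — visit 19.
    Visit 29.
    At 29: go right to 9.
      At 9: go left to 15.
        15 is a leaf — visit 15.
      Visit 9.
      At 9: go right to 36.
        At 36: go left to 6.
          At 6: go left to 24.
            24 is a leaf — visit 24.
          Visit 6.
          At 6: go right to 39.
            39 is a leaf — visit 39.
        Visit 36.
        At 36: go right to 11.
          At 11: no left child.
          Visit 11.
          At 11: go right to 1.
            1 is a leaf — visit 1.

23 8 26 17 30 3 20 21 19 29 15 9 24 6 39 36 11 1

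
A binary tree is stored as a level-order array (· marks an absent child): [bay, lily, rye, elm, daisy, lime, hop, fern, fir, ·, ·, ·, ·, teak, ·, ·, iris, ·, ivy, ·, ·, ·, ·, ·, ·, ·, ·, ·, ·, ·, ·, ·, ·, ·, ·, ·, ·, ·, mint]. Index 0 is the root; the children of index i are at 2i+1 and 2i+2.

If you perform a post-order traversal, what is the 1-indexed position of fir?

Post-order visits the left subtree, then the right subtree, then the node.
At bay: go left to lily.
  At lily: go left to elm.
    At elm: go left to fern.
      At fern: no left child.
      At fern: go right to iris.
        iris is a leaf — visit iris.
      Visit fern.
    At elm: go right to fir.
      At fir: no left child.
      At fir: go right to ivy.
        At ivy: no left child.
        At ivy: go right to mint.
          mint is a leaf — visit mint.
        Visit ivy.
      Visit fir.
    Visit elm.
  At lily: go right to daisy.
    daisy is a leaf — visit daisy.
  Visit lily.
At bay: go right to rye.
  At rye: go left to lime.
    lime is a leaf — visit lime.
  At rye: go right to hop.
    At hop: go left to teak.
      teak is a leaf — visit teak.
    At hop: no right child.
    Visit hop.
  Visit rye.
Visit bay.
Full post-order sequence: iris, fern, mint, ivy, fir, elm, daisy, lily, lime, teak, hop, rye, bay.

5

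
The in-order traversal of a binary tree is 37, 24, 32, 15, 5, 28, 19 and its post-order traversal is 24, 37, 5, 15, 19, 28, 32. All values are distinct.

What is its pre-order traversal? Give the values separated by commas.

32, 37, 24, 28, 15, 5, 19

The last element of post-order is the root; it splits in-order into left and right subtrees.
Root 32: left subtree has 2 nodes {37, 24}, right has 4 {15, 5, 28, 19}.
  Root 37: left subtree has 0 nodes { }, right has 1 {24}.
  Root 28: left subtree has 2 nodes {15, 5}, right has 1 {19}.
    Root 15: left subtree has 0 nodes { }, right has 1 {5}.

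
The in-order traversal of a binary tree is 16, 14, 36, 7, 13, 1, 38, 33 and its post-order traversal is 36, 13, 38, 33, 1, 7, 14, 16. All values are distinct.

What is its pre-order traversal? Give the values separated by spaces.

The last element of post-order is the root; it splits in-order into left and right subtrees.
Root 16: left subtree has 0 nodes { }, right has 7 {14, 36, 7, 13, 1, 38, 33}.
  Root 14: left subtree has 0 nodes { }, right has 6 {36, 7, 13, 1, 38, 33}.
    Root 7: left subtree has 1 node {36}, right has 4 {13, 1, 38, 33}.
      Root 1: left subtree has 1 node {13}, right has 2 {38, 33}.
        Root 33: left subtree has 1 node {38}, right has 0 { }.

16 14 7 36 1 13 33 38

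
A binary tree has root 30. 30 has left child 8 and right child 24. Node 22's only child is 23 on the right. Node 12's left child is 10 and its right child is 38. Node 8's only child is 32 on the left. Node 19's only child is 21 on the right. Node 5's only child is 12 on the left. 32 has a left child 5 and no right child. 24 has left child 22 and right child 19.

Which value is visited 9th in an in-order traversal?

In-order visits the left subtree, then the node, then the right subtree.
At 30: go left to 8.
  At 8: go left to 32.
    At 32: go left to 5.
      At 5: go left to 12.
        At 12: go left to 10.
          10 is a leaf — visit 10.
        Visit 12.
        At 12: go right to 38.
          38 is a leaf — visit 38.
      Visit 5.
      At 5: no right child.
    Visit 32.
    At 32: no right child.
  Visit 8.
  At 8: no right child.
Visit 30.
At 30: go right to 24.
  At 24: go left to 22.
    At 22: no left child.
    Visit 22.
    At 22: go right to 23.
      23 is a leaf — visit 23.
  Visit 24.
  At 24: go right to 19.
    At 19: no left child.
    Visit 19.
    At 19: go right to 21.
      21 is a leaf — visit 21.
Full in-order sequence: 10, 12, 38, 5, 32, 8, 30, 22, 23, 24, 19, 21.

23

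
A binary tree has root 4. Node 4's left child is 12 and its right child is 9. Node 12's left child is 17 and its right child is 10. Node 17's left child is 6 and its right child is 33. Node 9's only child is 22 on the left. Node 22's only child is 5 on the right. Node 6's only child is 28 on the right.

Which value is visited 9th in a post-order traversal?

Post-order visits the left subtree, then the right subtree, then the node.
At 4: go left to 12.
  At 12: go left to 17.
    At 17: go left to 6.
      At 6: no left child.
      At 6: go right to 28.
        28 is a leaf — visit 28.
      Visit 6.
    At 17: go right to 33.
      33 is a leaf — visit 33.
    Visit 17.
  At 12: go right to 10.
    10 is a leaf — visit 10.
  Visit 12.
At 4: go right to 9.
  At 9: go left to 22.
    At 22: no left child.
    At 22: go right to 5.
      5 is a leaf — visit 5.
    Visit 22.
  At 9: no right child.
  Visit 9.
Visit 4.
Full post-order sequence: 28, 6, 33, 17, 10, 12, 5, 22, 9, 4.

9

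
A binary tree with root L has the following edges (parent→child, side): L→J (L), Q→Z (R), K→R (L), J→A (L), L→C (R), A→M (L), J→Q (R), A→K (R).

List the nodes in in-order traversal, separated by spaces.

M A R K J Q Z L C

In-order visits the left subtree, then the node, then the right subtree.
At L: go left to J.
  At J: go left to A.
    At A: go left to M.
      M is a leaf — visit M.
    Visit A.
    At A: go right to K.
      At K: go left to R.
        R is a leaf — visit R.
      Visit K.
      At K: no right child.
  Visit J.
  At J: go right to Q.
    At Q: no left child.
    Visit Q.
    At Q: go right to Z.
      Z is a leaf — visit Z.
Visit L.
At L: go right to C.
  C is a leaf — visit C.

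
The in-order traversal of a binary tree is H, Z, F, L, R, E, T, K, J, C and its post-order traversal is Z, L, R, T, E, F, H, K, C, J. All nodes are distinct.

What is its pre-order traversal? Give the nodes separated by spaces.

The last element of post-order is the root; it splits in-order into left and right subtrees.
Root J: left subtree has 8 nodes {H, Z, F, L, R, E, T, K}, right has 1 {C}.
  Root K: left subtree has 7 nodes {H, Z, F, L, R, E, T}, right has 0 { }.
    Root H: left subtree has 0 nodes { }, right has 6 {Z, F, L, R, E, T}.
      Root F: left subtree has 1 node {Z}, right has 4 {L, R, E, T}.
        Root E: left subtree has 2 nodes {L, R}, right has 1 {T}.
          Root R: left subtree has 1 node {L}, right has 0 { }.

J K H F Z E R L T C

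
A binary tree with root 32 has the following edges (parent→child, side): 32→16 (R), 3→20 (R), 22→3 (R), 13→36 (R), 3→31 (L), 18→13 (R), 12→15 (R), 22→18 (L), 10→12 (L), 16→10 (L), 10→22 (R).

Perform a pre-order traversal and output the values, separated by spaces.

32 16 10 12 15 22 18 13 36 3 31 20

Pre-order visits the node, then its left subtree, then its right subtree.
Visit 32.
At 32: no left child.
At 32: go right to 16.
  Visit 16.
  At 16: go left to 10.
    Visit 10.
    At 10: go left to 12.
      Visit 12.
      At 12: no left child.
      At 12: go right to 15.
        15 is a leaf — visit 15.
    At 10: go right to 22.
      Visit 22.
      At 22: go left to 18.
        Visit 18.
        At 18: no left child.
        At 18: go right to 13.
          Visit 13.
          At 13: no left child.
          At 13: go right to 36.
            36 is a leaf — visit 36.
      At 22: go right to 3.
        Visit 3.
        At 3: go left to 31.
          31 is a leaf — visit 31.
        At 3: go right to 20.
          20 is a leaf — visit 20.
  At 16: no right child.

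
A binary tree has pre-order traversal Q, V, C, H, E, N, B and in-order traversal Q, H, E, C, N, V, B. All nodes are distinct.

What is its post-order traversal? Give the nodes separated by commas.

E, H, N, C, B, V, Q

The first element of pre-order is the root; it splits in-order into left and right subtrees.
Root Q: left subtree has 0 nodes { }, right has 6 {H, E, C, N, V, B}.
  Root V: left subtree has 4 nodes {H, E, C, N}, right has 1 {B}.
    Root C: left subtree has 2 nodes {H, E}, right has 1 {N}.
      Root H: left subtree has 0 nodes { }, right has 1 {E}.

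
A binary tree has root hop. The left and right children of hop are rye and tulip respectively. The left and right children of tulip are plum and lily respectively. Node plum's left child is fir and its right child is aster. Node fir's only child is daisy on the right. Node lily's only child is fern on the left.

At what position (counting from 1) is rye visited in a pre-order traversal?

Pre-order visits the node, then its left subtree, then its right subtree.
Visit hop.
At hop: go left to rye.
  rye is a leaf — visit rye.
At hop: go right to tulip.
  Visit tulip.
  At tulip: go left to plum.
    Visit plum.
    At plum: go left to fir.
      Visit fir.
      At fir: no left child.
      At fir: go right to daisy.
        daisy is a leaf — visit daisy.
    At plum: go right to aster.
      aster is a leaf — visit aster.
  At tulip: go right to lily.
    Visit lily.
    At lily: go left to fern.
      fern is a leaf — visit fern.
    At lily: no right child.
Full pre-order sequence: hop, rye, tulip, plum, fir, daisy, aster, lily, fern.

2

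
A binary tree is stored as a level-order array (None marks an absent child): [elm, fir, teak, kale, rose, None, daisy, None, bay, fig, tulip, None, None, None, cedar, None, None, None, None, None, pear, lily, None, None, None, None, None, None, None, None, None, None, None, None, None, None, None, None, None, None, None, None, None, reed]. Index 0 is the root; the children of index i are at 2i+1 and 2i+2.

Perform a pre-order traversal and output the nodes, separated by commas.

elm, fir, kale, bay, rose, fig, pear, tulip, lily, reed, teak, daisy, cedar

Pre-order visits the node, then its left subtree, then its right subtree.
Visit elm.
At elm: go left to fir.
  Visit fir.
  At fir: go left to kale.
    Visit kale.
    At kale: no left child.
    At kale: go right to bay.
      bay is a leaf — visit bay.
  At fir: go right to rose.
    Visit rose.
    At rose: go left to fig.
      Visit fig.
      At fig: no left child.
      At fig: go right to pear.
        pear is a leaf — visit pear.
    At rose: go right to tulip.
      Visit tulip.
      At tulip: go left to lily.
        Visit lily.
        At lily: go left to reed.
          reed is a leaf — visit reed.
        At lily: no right child.
      At tulip: no right child.
At elm: go right to teak.
  Visit teak.
  At teak: no left child.
  At teak: go right to daisy.
    Visit daisy.
    At daisy: no left child.
    At daisy: go right to cedar.
      cedar is a leaf — visit cedar.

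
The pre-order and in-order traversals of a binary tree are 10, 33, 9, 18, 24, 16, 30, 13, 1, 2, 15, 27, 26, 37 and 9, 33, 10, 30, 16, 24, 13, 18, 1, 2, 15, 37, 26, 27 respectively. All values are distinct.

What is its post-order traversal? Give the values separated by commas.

9, 33, 30, 16, 13, 24, 37, 26, 27, 15, 2, 1, 18, 10

The first element of pre-order is the root; it splits in-order into left and right subtrees.
Root 10: left subtree has 2 nodes {9, 33}, right has 11 {30, 16, 24, 13, 18, 1, 2, 15, 37, 26, 27}.
  Root 33: left subtree has 1 node {9}, right has 0 { }.
  Root 18: left subtree has 4 nodes {30, 16, 24, 13}, right has 6 {1, 2, 15, 37, 26, 27}.
    Root 24: left subtree has 2 nodes {30, 16}, right has 1 {13}.
      Root 16: left subtree has 1 node {30}, right has 0 { }.
    Root 1: left subtree has 0 nodes { }, right has 5 {2, 15, 37, 26, 27}.
      Root 2: left subtree has 0 nodes { }, right has 4 {15, 37, 26, 27}.
        Root 15: left subtree has 0 nodes { }, right has 3 {37, 26, 27}.
          Root 27: left subtree has 2 nodes {37, 26}, right has 0 { }.
            Root 26: left subtree has 1 node {37}, right has 0 { }.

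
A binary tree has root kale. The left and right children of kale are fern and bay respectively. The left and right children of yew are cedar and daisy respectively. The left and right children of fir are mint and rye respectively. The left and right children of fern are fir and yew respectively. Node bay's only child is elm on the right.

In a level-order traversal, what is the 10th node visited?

daisy

Level-order visits nodes level by level from the root, left to right within each level.
Level 0: kale
Level 1: fern, bay
Level 2: fir, yew, elm
Level 3: mint, rye, cedar, daisy
Full level-order sequence: kale, fern, bay, fir, yew, elm, mint, rye, cedar, daisy.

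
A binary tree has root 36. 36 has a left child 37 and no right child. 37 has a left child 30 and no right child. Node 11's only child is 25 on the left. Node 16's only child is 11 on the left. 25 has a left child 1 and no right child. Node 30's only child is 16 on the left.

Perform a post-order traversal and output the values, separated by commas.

Post-order visits the left subtree, then the right subtree, then the node.
At 36: go left to 37.
  At 37: go left to 30.
    At 30: go left to 16.
      At 16: go left to 11.
        At 11: go left to 25.
          At 25: go left to 1.
            1 is a leaf — visit 1.
          At 25: no right child.
          Visit 25.
        At 11: no right child.
        Visit 11.
      At 16: no right child.
      Visit 16.
    At 30: no right child.
    Visit 30.
  At 37: no right child.
  Visit 37.
At 36: no right child.
Visit 36.

1, 25, 11, 16, 30, 37, 36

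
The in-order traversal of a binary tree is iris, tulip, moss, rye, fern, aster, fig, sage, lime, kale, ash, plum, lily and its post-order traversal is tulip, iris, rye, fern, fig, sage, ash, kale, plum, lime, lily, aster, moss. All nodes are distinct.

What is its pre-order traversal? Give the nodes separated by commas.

The last element of post-order is the root; it splits in-order into left and right subtrees.
Root moss: left subtree has 2 nodes {iris, tulip}, right has 10 {rye, fern, aster, fig, sage, lime, kale, ash, plum, lily}.
  Root iris: left subtree has 0 nodes { }, right has 1 {tulip}.
  Root aster: left subtree has 2 nodes {rye, fern}, right has 7 {fig, sage, lime, kale, ash, plum, lily}.
    Root fern: left subtree has 1 node {rye}, right has 0 { }.
    Root lily: left subtree has 6 nodes {fig, sage, lime, kale, ash, plum}, right has 0 { }.
      Root lime: left subtree has 2 nodes {fig, sage}, right has 3 {kale, ash, plum}.
        Root sage: left subtree has 1 node {fig}, right has 0 { }.
        Root plum: left subtree has 2 nodes {kale, ash}, right has 0 { }.
          Root kale: left subtree has 0 nodes { }, right has 1 {ash}.

moss, iris, tulip, aster, fern, rye, lily, lime, sage, fig, plum, kale, ash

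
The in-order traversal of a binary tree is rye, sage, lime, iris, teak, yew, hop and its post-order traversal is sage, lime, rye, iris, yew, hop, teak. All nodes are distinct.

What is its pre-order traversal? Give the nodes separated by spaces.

The last element of post-order is the root; it splits in-order into left and right subtrees.
Root teak: left subtree has 4 nodes {rye, sage, lime, iris}, right has 2 {yew, hop}.
  Root iris: left subtree has 3 nodes {rye, sage, lime}, right has 0 { }.
    Root rye: left subtree has 0 nodes { }, right has 2 {sage, lime}.
      Root lime: left subtree has 1 node {sage}, right has 0 { }.
  Root hop: left subtree has 1 node {yew}, right has 0 { }.

teak iris rye lime sage hop yew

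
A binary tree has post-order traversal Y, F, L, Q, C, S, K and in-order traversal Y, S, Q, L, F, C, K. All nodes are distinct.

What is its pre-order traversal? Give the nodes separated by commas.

The last element of post-order is the root; it splits in-order into left and right subtrees.
Root K: left subtree has 6 nodes {Y, S, Q, L, F, C}, right has 0 { }.
  Root S: left subtree has 1 node {Y}, right has 4 {Q, L, F, C}.
    Root C: left subtree has 3 nodes {Q, L, F}, right has 0 { }.
      Root Q: left subtree has 0 nodes { }, right has 2 {L, F}.
        Root L: left subtree has 0 nodes { }, right has 1 {F}.

K, S, Y, C, Q, L, F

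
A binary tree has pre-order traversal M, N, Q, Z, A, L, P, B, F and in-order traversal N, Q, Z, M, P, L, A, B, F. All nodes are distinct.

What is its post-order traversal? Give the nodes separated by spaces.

Z Q N P L F B A M

The first element of pre-order is the root; it splits in-order into left and right subtrees.
Root M: left subtree has 3 nodes {N, Q, Z}, right has 5 {P, L, A, B, F}.
  Root N: left subtree has 0 nodes { }, right has 2 {Q, Z}.
    Root Q: left subtree has 0 nodes { }, right has 1 {Z}.
  Root A: left subtree has 2 nodes {P, L}, right has 2 {B, F}.
    Root L: left subtree has 1 node {P}, right has 0 { }.
    Root B: left subtree has 0 nodes { }, right has 1 {F}.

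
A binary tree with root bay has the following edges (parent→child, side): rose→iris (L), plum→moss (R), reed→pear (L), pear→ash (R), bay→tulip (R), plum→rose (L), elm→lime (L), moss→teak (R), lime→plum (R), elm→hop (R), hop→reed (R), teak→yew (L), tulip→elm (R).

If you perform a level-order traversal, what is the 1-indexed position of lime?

4

Level-order visits nodes level by level from the root, left to right within each level.
Level 0: bay
Level 1: tulip
Level 2: elm
Level 3: lime, hop
Level 4: plum, reed
Level 5: rose, moss, pear
Level 6: iris, teak, ash
Level 7: yew
Full level-order sequence: bay, tulip, elm, lime, hop, plum, reed, rose, moss, pear, iris, teak, ash, yew.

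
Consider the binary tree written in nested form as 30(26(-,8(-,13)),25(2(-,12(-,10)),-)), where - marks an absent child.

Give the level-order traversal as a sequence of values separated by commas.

Level-order visits nodes level by level from the root, left to right within each level.
Level 0: 30
Level 1: 26, 25
Level 2: 8, 2
Level 3: 13, 12
Level 4: 10

30, 26, 25, 8, 2, 13, 12, 10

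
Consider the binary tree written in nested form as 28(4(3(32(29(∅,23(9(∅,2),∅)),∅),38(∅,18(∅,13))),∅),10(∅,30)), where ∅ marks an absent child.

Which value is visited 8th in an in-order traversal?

In-order visits the left subtree, then the node, then the right subtree.
At 28: go left to 4.
  At 4: go left to 3.
    At 3: go left to 32.
      At 32: go left to 29.
        At 29: no left child.
        Visit 29.
        At 29: go right to 23.
          At 23: go left to 9.
            At 9: no left child.
            Visit 9.
            At 9: go right to 2.
              2 is a leaf — visit 2.
          Visit 23.
          At 23: no right child.
      Visit 32.
      At 32: no right child.
    Visit 3.
    At 3: go right to 38.
      At 38: no left child.
      Visit 38.
      At 38: go right to 18.
        At 18: no left child.
        Visit 18.
        At 18: go right to 13.
          13 is a leaf — visit 13.
  Visit 4.
  At 4: no right child.
Visit 28.
At 28: go right to 10.
  At 10: no left child.
  Visit 10.
  At 10: go right to 30.
    30 is a leaf — visit 30.
Full in-order sequence: 29, 9, 2, 23, 32, 3, 38, 18, 13, 4, 28, 10, 30.

18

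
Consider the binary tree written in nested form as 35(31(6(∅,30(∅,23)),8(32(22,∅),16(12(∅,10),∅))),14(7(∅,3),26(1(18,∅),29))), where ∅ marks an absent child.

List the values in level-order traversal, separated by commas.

35, 31, 14, 6, 8, 7, 26, 30, 32, 16, 3, 1, 29, 23, 22, 12, 18, 10

Level-order visits nodes level by level from the root, left to right within each level.
Level 0: 35
Level 1: 31, 14
Level 2: 6, 8, 7, 26
Level 3: 30, 32, 16, 3, 1, 29
Level 4: 23, 22, 12, 18
Level 5: 10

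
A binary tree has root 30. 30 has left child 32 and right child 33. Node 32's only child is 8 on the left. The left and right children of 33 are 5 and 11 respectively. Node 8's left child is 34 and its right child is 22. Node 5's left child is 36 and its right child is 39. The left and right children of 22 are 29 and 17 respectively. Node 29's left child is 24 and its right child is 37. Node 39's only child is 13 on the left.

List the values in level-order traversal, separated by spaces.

30 32 33 8 5 11 34 22 36 39 29 17 13 24 37

Level-order visits nodes level by level from the root, left to right within each level.
Level 0: 30
Level 1: 32, 33
Level 2: 8, 5, 11
Level 3: 34, 22, 36, 39
Level 4: 29, 17, 13
Level 5: 24, 37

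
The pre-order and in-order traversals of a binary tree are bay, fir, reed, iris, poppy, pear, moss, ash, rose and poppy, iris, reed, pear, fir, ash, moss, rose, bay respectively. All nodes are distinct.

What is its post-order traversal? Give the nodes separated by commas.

The first element of pre-order is the root; it splits in-order into left and right subtrees.
Root bay: left subtree has 8 nodes {poppy, iris, reed, pear, fir, ash, moss, rose}, right has 0 { }.
  Root fir: left subtree has 4 nodes {poppy, iris, reed, pear}, right has 3 {ash, moss, rose}.
    Root reed: left subtree has 2 nodes {poppy, iris}, right has 1 {pear}.
      Root iris: left subtree has 1 node {poppy}, right has 0 { }.
    Root moss: left subtree has 1 node {ash}, right has 1 {rose}.

poppy, iris, pear, reed, ash, rose, moss, fir, bay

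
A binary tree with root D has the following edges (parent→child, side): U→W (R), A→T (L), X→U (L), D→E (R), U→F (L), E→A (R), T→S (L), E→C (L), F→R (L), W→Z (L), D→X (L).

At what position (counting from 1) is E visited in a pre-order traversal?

8

Pre-order visits the node, then its left subtree, then its right subtree.
Visit D.
At D: go left to X.
  Visit X.
  At X: go left to U.
    Visit U.
    At U: go left to F.
      Visit F.
      At F: go left to R.
        R is a leaf — visit R.
      At F: no right child.
    At U: go right to W.
      Visit W.
      At W: go left to Z.
        Z is a leaf — visit Z.
      At W: no right child.
  At X: no right child.
At D: go right to E.
  Visit E.
  At E: go left to C.
    C is a leaf — visit C.
  At E: go right to A.
    Visit A.
    At A: go left to T.
      Visit T.
      At T: go left to S.
        S is a leaf — visit S.
      At T: no right child.
    At A: no right child.
Full pre-order sequence: D, X, U, F, R, W, Z, E, C, A, T, S.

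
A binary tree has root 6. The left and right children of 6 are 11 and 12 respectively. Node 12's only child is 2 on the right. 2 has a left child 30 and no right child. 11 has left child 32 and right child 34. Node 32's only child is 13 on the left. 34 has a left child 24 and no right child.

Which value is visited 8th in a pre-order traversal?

2

Pre-order visits the node, then its left subtree, then its right subtree.
Visit 6.
At 6: go left to 11.
  Visit 11.
  At 11: go left to 32.
    Visit 32.
    At 32: go left to 13.
      13 is a leaf — visit 13.
    At 32: no right child.
  At 11: go right to 34.
    Visit 34.
    At 34: go left to 24.
      24 is a leaf — visit 24.
    At 34: no right child.
At 6: go right to 12.
  Visit 12.
  At 12: no left child.
  At 12: go right to 2.
    Visit 2.
    At 2: go left to 30.
      30 is a leaf — visit 30.
    At 2: no right child.
Full pre-order sequence: 6, 11, 32, 13, 34, 24, 12, 2, 30.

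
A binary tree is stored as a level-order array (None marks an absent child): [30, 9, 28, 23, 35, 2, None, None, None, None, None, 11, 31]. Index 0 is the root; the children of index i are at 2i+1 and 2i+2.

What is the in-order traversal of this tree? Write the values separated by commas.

In-order visits the left subtree, then the node, then the right subtree.
At 30: go left to 9.
  At 9: go left to 23.
    23 is a leaf — visit 23.
  Visit 9.
  At 9: go right to 35.
    35 is a leaf — visit 35.
Visit 30.
At 30: go right to 28.
  At 28: go left to 2.
    At 2: go left to 11.
      11 is a leaf — visit 11.
    Visit 2.
    At 2: go right to 31.
      31 is a leaf — visit 31.
  Visit 28.
  At 28: no right child.

23, 9, 35, 30, 11, 2, 31, 28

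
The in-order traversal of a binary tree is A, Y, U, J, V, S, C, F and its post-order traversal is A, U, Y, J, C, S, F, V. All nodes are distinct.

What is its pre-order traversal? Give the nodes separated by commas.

V, J, Y, A, U, F, S, C

The last element of post-order is the root; it splits in-order into left and right subtrees.
Root V: left subtree has 4 nodes {A, Y, U, J}, right has 3 {S, C, F}.
  Root J: left subtree has 3 nodes {A, Y, U}, right has 0 { }.
    Root Y: left subtree has 1 node {A}, right has 1 {U}.
  Root F: left subtree has 2 nodes {S, C}, right has 0 { }.
    Root S: left subtree has 0 nodes { }, right has 1 {C}.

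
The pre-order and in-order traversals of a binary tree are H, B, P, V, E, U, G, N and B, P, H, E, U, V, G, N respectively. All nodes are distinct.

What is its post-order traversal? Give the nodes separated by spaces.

The first element of pre-order is the root; it splits in-order into left and right subtrees.
Root H: left subtree has 2 nodes {B, P}, right has 5 {E, U, V, G, N}.
  Root B: left subtree has 0 nodes { }, right has 1 {P}.
  Root V: left subtree has 2 nodes {E, U}, right has 2 {G, N}.
    Root E: left subtree has 0 nodes { }, right has 1 {U}.
    Root G: left subtree has 0 nodes { }, right has 1 {N}.

P B U E N G V H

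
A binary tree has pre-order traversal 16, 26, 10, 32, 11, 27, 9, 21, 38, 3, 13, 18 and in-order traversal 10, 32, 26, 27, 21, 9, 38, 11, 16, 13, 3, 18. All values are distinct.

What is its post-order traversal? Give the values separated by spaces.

32 10 21 38 9 27 11 26 13 18 3 16

The first element of pre-order is the root; it splits in-order into left and right subtrees.
Root 16: left subtree has 8 nodes {10, 32, 26, 27, 21, 9, 38, 11}, right has 3 {13, 3, 18}.
  Root 26: left subtree has 2 nodes {10, 32}, right has 5 {27, 21, 9, 38, 11}.
    Root 10: left subtree has 0 nodes { }, right has 1 {32}.
    Root 11: left subtree has 4 nodes {27, 21, 9, 38}, right has 0 { }.
      Root 27: left subtree has 0 nodes { }, right has 3 {21, 9, 38}.
        Root 9: left subtree has 1 node {21}, right has 1 {38}.
  Root 3: left subtree has 1 node {13}, right has 1 {18}.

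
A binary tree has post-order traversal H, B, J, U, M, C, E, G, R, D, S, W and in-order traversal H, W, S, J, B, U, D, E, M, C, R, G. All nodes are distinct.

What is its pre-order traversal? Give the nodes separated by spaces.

W H S D U J B R E C M G

The last element of post-order is the root; it splits in-order into left and right subtrees.
Root W: left subtree has 1 node {H}, right has 10 {S, J, B, U, D, E, M, C, R, G}.
  Root S: left subtree has 0 nodes { }, right has 9 {J, B, U, D, E, M, C, R, G}.
    Root D: left subtree has 3 nodes {J, B, U}, right has 5 {E, M, C, R, G}.
      Root U: left subtree has 2 nodes {J, B}, right has 0 { }.
        Root J: left subtree has 0 nodes { }, right has 1 {B}.
      Root R: left subtree has 3 nodes {E, M, C}, right has 1 {G}.
        Root E: left subtree has 0 nodes { }, right has 2 {M, C}.
          Root C: left subtree has 1 node {M}, right has 0 { }.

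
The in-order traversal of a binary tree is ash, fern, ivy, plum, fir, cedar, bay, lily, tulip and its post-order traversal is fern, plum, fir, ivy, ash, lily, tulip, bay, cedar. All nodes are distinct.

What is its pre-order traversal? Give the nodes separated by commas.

cedar, ash, ivy, fern, fir, plum, bay, tulip, lily

The last element of post-order is the root; it splits in-order into left and right subtrees.
Root cedar: left subtree has 5 nodes {ash, fern, ivy, plum, fir}, right has 3 {bay, lily, tulip}.
  Root ash: left subtree has 0 nodes { }, right has 4 {fern, ivy, plum, fir}.
    Root ivy: left subtree has 1 node {fern}, right has 2 {plum, fir}.
      Root fir: left subtree has 1 node {plum}, right has 0 { }.
  Root bay: left subtree has 0 nodes { }, right has 2 {lily, tulip}.
    Root tulip: left subtree has 1 node {lily}, right has 0 { }.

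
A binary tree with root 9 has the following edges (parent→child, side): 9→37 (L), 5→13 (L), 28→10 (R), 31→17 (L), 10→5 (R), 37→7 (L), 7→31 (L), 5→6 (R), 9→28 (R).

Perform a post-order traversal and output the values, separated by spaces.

Post-order visits the left subtree, then the right subtree, then the node.
At 9: go left to 37.
  At 37: go left to 7.
    At 7: go left to 31.
      At 31: go left to 17.
        17 is a leaf — visit 17.
      At 31: no right child.
      Visit 31.
    At 7: no right child.
    Visit 7.
  At 37: no right child.
  Visit 37.
At 9: go right to 28.
  At 28: no left child.
  At 28: go right to 10.
    At 10: no left child.
    At 10: go right to 5.
      At 5: go left to 13.
        13 is a leaf — visit 13.
      At 5: go right to 6.
        6 is a leaf — visit 6.
      Visit 5.
    Visit 10.
  Visit 28.
Visit 9.

17 31 7 37 13 6 5 10 28 9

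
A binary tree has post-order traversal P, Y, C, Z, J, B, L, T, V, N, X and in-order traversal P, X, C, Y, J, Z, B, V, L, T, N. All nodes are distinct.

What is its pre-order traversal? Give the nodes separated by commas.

The last element of post-order is the root; it splits in-order into left and right subtrees.
Root X: left subtree has 1 node {P}, right has 9 {C, Y, J, Z, B, V, L, T, N}.
  Root N: left subtree has 8 nodes {C, Y, J, Z, B, V, L, T}, right has 0 { }.
    Root V: left subtree has 5 nodes {C, Y, J, Z, B}, right has 2 {L, T}.
      Root B: left subtree has 4 nodes {C, Y, J, Z}, right has 0 { }.
        Root J: left subtree has 2 nodes {C, Y}, right has 1 {Z}.
          Root C: left subtree has 0 nodes { }, right has 1 {Y}.
      Root T: left subtree has 1 node {L}, right has 0 { }.

X, P, N, V, B, J, C, Y, Z, T, L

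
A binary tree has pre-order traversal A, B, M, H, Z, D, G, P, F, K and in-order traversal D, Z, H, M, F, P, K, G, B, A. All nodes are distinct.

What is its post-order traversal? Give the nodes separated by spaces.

The first element of pre-order is the root; it splits in-order into left and right subtrees.
Root A: left subtree has 9 nodes {D, Z, H, M, F, P, K, G, B}, right has 0 { }.
  Root B: left subtree has 8 nodes {D, Z, H, M, F, P, K, G}, right has 0 { }.
    Root M: left subtree has 3 nodes {D, Z, H}, right has 4 {F, P, K, G}.
      Root H: left subtree has 2 nodes {D, Z}, right has 0 { }.
        Root Z: left subtree has 1 node {D}, right has 0 { }.
      Root G: left subtree has 3 nodes {F, P, K}, right has 0 { }.
        Root P: left subtree has 1 node {F}, right has 1 {K}.

D Z H F K P G M B A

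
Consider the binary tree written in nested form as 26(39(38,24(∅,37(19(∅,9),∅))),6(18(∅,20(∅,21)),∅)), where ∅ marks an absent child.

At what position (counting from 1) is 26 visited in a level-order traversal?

Level-order visits nodes level by level from the root, left to right within each level.
Level 0: 26
Level 1: 39, 6
Level 2: 38, 24, 18
Level 3: 37, 20
Level 4: 19, 21
Level 5: 9
Full level-order sequence: 26, 39, 6, 38, 24, 18, 37, 20, 19, 21, 9.

1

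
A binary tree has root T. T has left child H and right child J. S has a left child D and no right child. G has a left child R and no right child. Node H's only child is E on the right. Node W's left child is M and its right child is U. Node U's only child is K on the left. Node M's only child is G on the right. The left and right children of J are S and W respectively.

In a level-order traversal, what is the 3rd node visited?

Level-order visits nodes level by level from the root, left to right within each level.
Level 0: T
Level 1: H, J
Level 2: E, S, W
Level 3: D, M, U
Level 4: G, K
Level 5: R
Full level-order sequence: T, H, J, E, S, W, D, M, U, G, K, R.

J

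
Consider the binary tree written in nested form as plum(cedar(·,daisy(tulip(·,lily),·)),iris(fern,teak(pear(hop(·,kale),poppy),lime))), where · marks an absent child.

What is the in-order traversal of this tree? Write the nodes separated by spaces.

cedar tulip lily daisy plum fern iris hop kale pear poppy teak lime

In-order visits the left subtree, then the node, then the right subtree.
At plum: go left to cedar.
  At cedar: no left child.
  Visit cedar.
  At cedar: go right to daisy.
    At daisy: go left to tulip.
      At tulip: no left child.
      Visit tulip.
      At tulip: go right to lily.
        lily is a leaf — visit lily.
    Visit daisy.
    At daisy: no right child.
Visit plum.
At plum: go right to iris.
  At iris: go left to fern.
    fern is a leaf — visit fern.
  Visit iris.
  At iris: go right to teak.
    At teak: go left to pear.
      At pear: go left to hop.
        At hop: no left child.
        Visit hop.
        At hop: go right to kale.
          kale is a leaf — visit kale.
      Visit pear.
      At pear: go right to poppy.
        poppy is a leaf — visit poppy.
    Visit teak.
    At teak: go right to lime.
      lime is a leaf — visit lime.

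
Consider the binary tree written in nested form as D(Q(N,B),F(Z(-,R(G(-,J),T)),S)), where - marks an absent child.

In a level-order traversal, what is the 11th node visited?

Level-order visits nodes level by level from the root, left to right within each level.
Level 0: D
Level 1: Q, F
Level 2: N, B, Z, S
Level 3: R
Level 4: G, T
Level 5: J
Full level-order sequence: D, Q, F, N, B, Z, S, R, G, T, J.

J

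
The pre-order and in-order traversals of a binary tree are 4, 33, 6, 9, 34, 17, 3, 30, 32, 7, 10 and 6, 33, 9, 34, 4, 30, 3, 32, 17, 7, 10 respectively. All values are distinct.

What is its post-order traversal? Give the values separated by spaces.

The first element of pre-order is the root; it splits in-order into left and right subtrees.
Root 4: left subtree has 4 nodes {6, 33, 9, 34}, right has 6 {30, 3, 32, 17, 7, 10}.
  Root 33: left subtree has 1 node {6}, right has 2 {9, 34}.
    Root 9: left subtree has 0 nodes { }, right has 1 {34}.
  Root 17: left subtree has 3 nodes {30, 3, 32}, right has 2 {7, 10}.
    Root 3: left subtree has 1 node {30}, right has 1 {32}.
    Root 7: left subtree has 0 nodes { }, right has 1 {10}.

6 34 9 33 30 32 3 10 7 17 4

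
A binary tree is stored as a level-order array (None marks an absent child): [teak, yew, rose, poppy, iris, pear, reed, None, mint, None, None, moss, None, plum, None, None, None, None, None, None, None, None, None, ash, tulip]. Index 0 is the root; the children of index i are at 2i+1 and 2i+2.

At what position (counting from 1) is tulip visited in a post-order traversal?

Post-order visits the left subtree, then the right subtree, then the node.
At teak: go left to yew.
  At yew: go left to poppy.
    At poppy: no left child.
    At poppy: go right to mint.
      mint is a leaf — visit mint.
    Visit poppy.
  At yew: go right to iris.
    iris is a leaf — visit iris.
  Visit yew.
At teak: go right to rose.
  At rose: go left to pear.
    At pear: go left to moss.
      At moss: go left to ash.
        ash is a leaf — visit ash.
      At moss: go right to tulip.
        tulip is a leaf — visit tulip.
      Visit moss.
    At pear: no right child.
    Visit pear.
  At rose: go right to reed.
    At reed: go left to plum.
      plum is a leaf — visit plum.
    At reed: no right child.
    Visit reed.
  Visit rose.
Visit teak.
Full post-order sequence: mint, poppy, iris, yew, ash, tulip, moss, pear, plum, reed, rose, teak.

6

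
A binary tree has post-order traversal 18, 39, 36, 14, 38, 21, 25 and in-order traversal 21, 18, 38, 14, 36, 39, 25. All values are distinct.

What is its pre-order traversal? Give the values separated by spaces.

The last element of post-order is the root; it splits in-order into left and right subtrees.
Root 25: left subtree has 6 nodes {21, 18, 38, 14, 36, 39}, right has 0 { }.
  Root 21: left subtree has 0 nodes { }, right has 5 {18, 38, 14, 36, 39}.
    Root 38: left subtree has 1 node {18}, right has 3 {14, 36, 39}.
      Root 14: left subtree has 0 nodes { }, right has 2 {36, 39}.
        Root 36: left subtree has 0 nodes { }, right has 1 {39}.

25 21 38 18 14 36 39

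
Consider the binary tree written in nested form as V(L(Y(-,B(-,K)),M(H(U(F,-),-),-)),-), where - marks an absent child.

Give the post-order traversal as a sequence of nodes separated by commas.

K, B, Y, F, U, H, M, L, V

Post-order visits the left subtree, then the right subtree, then the node.
At V: go left to L.
  At L: go left to Y.
    At Y: no left child.
    At Y: go right to B.
      At B: no left child.
      At B: go right to K.
        K is a leaf — visit K.
      Visit B.
    Visit Y.
  At L: go right to M.
    At M: go left to H.
      At H: go left to U.
        At U: go left to F.
          F is a leaf — visit F.
        At U: no right child.
        Visit U.
      At H: no right child.
      Visit H.
    At M: no right child.
    Visit M.
  Visit L.
At V: no right child.
Visit V.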